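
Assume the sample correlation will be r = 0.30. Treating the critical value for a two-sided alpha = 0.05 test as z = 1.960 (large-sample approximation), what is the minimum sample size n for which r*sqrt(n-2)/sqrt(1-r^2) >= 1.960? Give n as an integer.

41

Need r·√(n−2)/√(1−r²) ≥ 1.960
√(n−2) ≥ 1.960·√(1−0.0900) / 0.30 = 1.960·0.953939 / 0.30 = 6.2324
n−2 ≥ 38.8428  ⇒  n ≥ 40.8428
Smallest integer n = 41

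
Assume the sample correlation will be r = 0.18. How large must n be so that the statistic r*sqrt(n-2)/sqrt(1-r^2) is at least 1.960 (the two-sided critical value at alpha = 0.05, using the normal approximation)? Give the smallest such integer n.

Need r·√(n−2)/√(1−r²) ≥ 1.960
√(n−2) ≥ 1.960·√(1−0.0324) / 0.18 = 1.960·0.983667 / 0.18 = 10.7110
n−2 ≥ 114.7255  ⇒  n ≥ 116.7255
Smallest integer n = 117

117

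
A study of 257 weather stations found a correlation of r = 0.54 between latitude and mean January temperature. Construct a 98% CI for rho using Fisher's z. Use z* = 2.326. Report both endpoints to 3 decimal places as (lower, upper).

(0.429, 0.635)

z_r = atanh(0.54) = 0.604156;  SE = 1/√(n−3) = 1/√254 = 0.062746
z-limits: 0.604156 ± 2.326·0.062746 = 0.604156 ± 0.145947 = [0.458209, 0.750103]
ρ-limits: (tanh 0.458209, tanh 0.750103) = (0.429, 0.635)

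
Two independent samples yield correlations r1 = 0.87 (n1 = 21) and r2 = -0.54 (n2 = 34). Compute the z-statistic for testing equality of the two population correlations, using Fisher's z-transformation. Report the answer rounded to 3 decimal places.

6.537

Fisher z-transforms: z1 = atanh(0.87) = 1.333080, z2 = atanh(-0.54) = -0.604156; difference d = 1.937236
Var(d) = 1/18 + 1/31 = 0.0555556 + 0.0322581 = 0.0878137
z = d/√Var(d) = 1.937236 / √0.0878137 = 1.937236 / 0.296334 = 6.537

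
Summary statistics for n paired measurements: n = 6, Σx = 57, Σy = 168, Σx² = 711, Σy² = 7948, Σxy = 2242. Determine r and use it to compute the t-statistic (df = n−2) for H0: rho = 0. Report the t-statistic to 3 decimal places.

Numerator: nΣxy − (Σx)(Σy) = 6·2242 − (57)(168) = 3876
Denominator: √[(nΣx²−(Σx)²)(nΣy²−(Σy)²)]
  nΣx²−(Σx)² = 6·711 − 3249 = 1017;  nΣy²−(Σy)² = 6·7948 − 28224 = 19464
  √(1017·19464) = √19794888 = 4449.1446
r = 3876 / 4449.1446 = 0.8712
t = r·√(n−2)/√(1−r²) = 0.8712·√4 / √(1−0.758989) = 1.742400 / 0.490929 = 3.549

3.549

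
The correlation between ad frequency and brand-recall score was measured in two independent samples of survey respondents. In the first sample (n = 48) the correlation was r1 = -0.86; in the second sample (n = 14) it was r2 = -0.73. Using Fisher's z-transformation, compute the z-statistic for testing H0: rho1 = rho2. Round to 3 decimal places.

Fisher z-transforms: z1 = atanh(-0.86) = -1.293345, z2 = atanh(-0.73) = -0.928727; difference d = -0.364618
Var(d) = 1/45 + 1/11 = 0.0222222 + 0.0909091 = 0.1131313
z = d/√Var(d) = -0.364618 / √0.1131313 = -0.364618 / 0.336350 = -1.084

-1.084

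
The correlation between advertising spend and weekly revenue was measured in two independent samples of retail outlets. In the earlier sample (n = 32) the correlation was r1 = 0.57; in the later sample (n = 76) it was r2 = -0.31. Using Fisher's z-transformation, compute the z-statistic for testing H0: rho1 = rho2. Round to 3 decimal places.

Fisher z-transforms: z1 = atanh(0.57) = 0.647523, z2 = atanh(-0.31) = -0.320545; difference d = 0.968068
Var(d) = 1/29 + 1/73 = 0.0344828 + 0.0136986 = 0.0481814
z = d/√Var(d) = 0.968068 / √0.0481814 = 0.968068 / 0.219503 = 4.410

4.410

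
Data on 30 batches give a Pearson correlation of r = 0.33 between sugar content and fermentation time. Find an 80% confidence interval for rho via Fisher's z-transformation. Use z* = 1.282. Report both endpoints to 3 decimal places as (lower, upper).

Fisher z: z_r = atanh(r) = ½·ln((1+0.33)/(1−0.33)) = 0.342828
SE(z) = 1/√(n−3) = 1/√27 = 0.192450
80% ⇒ z* = 1.282; margin = 1.282·0.192450 = 0.246721
CI on z-scale: (0.096107, 0.589549)
Back-transform: tanh(0.096107) = 0.095812, tanh(0.589549) = 0.529571

(0.096, 0.530)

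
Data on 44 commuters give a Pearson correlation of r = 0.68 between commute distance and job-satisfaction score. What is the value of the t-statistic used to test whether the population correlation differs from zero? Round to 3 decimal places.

6.010

1 − r² = 1 − 0.4624 = 0.5376;  √(1−r²) = 0.733212
√(n−2) = √42 = 6.480741
t = r·√(n−2)/√(1−r²) = 0.68 · 6.480741 / 0.733212 = 6.010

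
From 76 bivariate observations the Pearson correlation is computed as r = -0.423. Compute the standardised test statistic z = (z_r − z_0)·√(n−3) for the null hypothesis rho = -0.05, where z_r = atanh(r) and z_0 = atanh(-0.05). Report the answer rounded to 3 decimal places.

z_r = atanh(-0.423) = -0.451340,  z_0 = atanh(-0.05) = -0.050042
SE = 1/√(n−3) = 1/√73 = 0.117041
z = (z_r − z_0)/SE = (-0.451340 − (-0.050042)) / 0.117041 = -0.401298 / 0.117041 = -3.429

-3.429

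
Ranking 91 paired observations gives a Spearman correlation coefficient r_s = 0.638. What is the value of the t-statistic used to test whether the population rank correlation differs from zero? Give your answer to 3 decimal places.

t = r_s·√(n−2) / √(1−r_s²) with r_s = 0.638, n = 91
  = 0.638·√89 / √(1 − 0.407044)
  = 0.638·9.433981 / 0.770036
  = 6.018880 / 0.770036 = 7.816

7.816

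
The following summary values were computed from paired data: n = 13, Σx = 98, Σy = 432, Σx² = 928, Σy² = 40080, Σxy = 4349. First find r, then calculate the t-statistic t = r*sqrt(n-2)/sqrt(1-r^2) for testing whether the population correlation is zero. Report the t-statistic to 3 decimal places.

1.890

Numerator: nΣxy − (Σx)(Σy) = 13·4349 − (98)(432) = 14201
Denominator: √[(nΣx²−(Σx)²)(nΣy²−(Σy)²)]
  nΣx²−(Σx)² = 13·928 − 9604 = 2460;  nΣy²−(Σy)² = 13·40080 − 186624 = 334416
  √(2460·334416) = √822663360 = 28682.1087
r = 14201 / 28682.1087 = 0.4951
t = r·√(n−2)/√(1−r²) = 0.4951·√11 / √(1−0.245124) = 1.642061 / 0.868836 = 1.890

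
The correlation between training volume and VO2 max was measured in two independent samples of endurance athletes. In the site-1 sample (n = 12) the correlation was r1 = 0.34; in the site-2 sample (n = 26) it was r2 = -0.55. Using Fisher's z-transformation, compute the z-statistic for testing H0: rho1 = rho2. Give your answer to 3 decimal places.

2.473

Fisher z-transforms: z1 = atanh(0.34) = 0.354093, z2 = atanh(-0.55) = -0.618381; difference d = 0.972474
Var(d) = 1/9 + 1/23 = 0.1111111 + 0.0434783 = 0.1545894
z = d/√Var(d) = 0.972474 / √0.1545894 = 0.972474 / 0.393179 = 2.473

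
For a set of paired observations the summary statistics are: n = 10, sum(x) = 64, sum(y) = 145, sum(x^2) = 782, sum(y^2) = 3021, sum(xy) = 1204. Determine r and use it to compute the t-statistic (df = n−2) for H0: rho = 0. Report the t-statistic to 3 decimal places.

Numerator: nΣxy − (Σx)(Σy) = 10·1204 − (64)(145) = 2760
Denominator: √[(nΣx²−(Σx)²)(nΣy²−(Σy)²)]
  nΣx²−(Σx)² = 10·782 − 4096 = 3724;  nΣy²−(Σy)² = 10·3021 − 21025 = 9185
  √(3724·9185) = √34204940 = 5848.4990
r = 2760 / 5848.4990 = 0.4719
t = r·√(n−2)/√(1−r²) = 0.4719·√8 / √(1−0.222690) = 1.334735 / 0.881652 = 1.514

1.514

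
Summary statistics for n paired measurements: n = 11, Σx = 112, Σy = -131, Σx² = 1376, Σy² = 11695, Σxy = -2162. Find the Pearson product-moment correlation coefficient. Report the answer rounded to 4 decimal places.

S_xy = nΣxy − ΣxΣy = 11·(-2162) − 112·(-131) = -23782 − (-14672) = -9110
S_xx = nΣx² − (Σx)² = 11·1376 − 112² = 15136 − 12544 = 2592
S_yy = nΣy² − (Σy)² = 11·11695 − (-131)² = 128645 − 17161 = 111484
r = S_xy / √(S_xx·S_yy) = -9110 / √(2592·111484) = -9110 / √288966528 = -9110 / 16999.0155 = -0.5359

-0.5359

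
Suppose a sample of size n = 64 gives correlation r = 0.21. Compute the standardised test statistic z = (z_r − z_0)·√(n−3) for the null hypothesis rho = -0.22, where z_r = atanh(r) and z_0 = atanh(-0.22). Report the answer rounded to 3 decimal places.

3.412

Fisher z: atanh(0.21) = 0.213171, atanh(-0.22) = -0.223656
z = (z_r − z_0)·√(n−3) = (0.213171 − (-0.223656))·√61 = 0.436827 · 7.810250 = 3.412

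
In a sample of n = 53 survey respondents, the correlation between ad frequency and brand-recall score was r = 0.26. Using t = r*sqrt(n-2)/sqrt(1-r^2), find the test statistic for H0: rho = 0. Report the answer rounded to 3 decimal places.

1.923

1 − r² = 1 − 0.0676 = 0.9324;  √(1−r²) = 0.965609
√(n−2) = √51 = 7.141428
t = r·√(n−2)/√(1−r²) = 0.26 · 7.141428 / 0.965609 = 1.923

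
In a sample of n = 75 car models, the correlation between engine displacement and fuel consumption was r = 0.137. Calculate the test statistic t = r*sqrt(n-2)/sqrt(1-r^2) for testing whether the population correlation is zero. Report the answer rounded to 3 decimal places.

1 − r² = 1 − 0.018769 = 0.981231;  √(1−r²) = 0.990571
√(n−2) = √73 = 8.544004
t = r·√(n−2)/√(1−r²) = 0.137 · 8.544004 / 0.990571 = 1.182

1.182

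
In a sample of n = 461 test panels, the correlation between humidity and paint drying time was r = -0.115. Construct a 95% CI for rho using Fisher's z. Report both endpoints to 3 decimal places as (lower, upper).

Fisher z: z_r = atanh(r) = ½·ln((1+(-0.115))/(1−(-0.115))) = -0.115511
SE(z) = 1/√(n−3) = 1/√458 = 0.046727
95% ⇒ z* = 1.960; margin = 1.960·0.046727 = 0.091585
CI on z-scale: (-0.207096, -0.023926)
Back-transform: tanh(-0.207096) = -0.204185, tanh(-0.023926) = -0.023921

(-0.204, -0.024)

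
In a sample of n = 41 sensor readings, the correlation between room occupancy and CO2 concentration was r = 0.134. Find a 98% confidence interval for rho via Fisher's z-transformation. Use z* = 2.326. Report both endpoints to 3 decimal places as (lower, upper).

z_r = atanh(0.134) = 0.134811;  SE = 1/√(n−3) = 1/√38 = 0.162221
z-limits: 0.134811 ± 2.326·0.162221 = 0.134811 ± 0.377326 = [-0.242515, 0.512137]
ρ-limits: (tanh -0.242515, tanh 0.512137) = (-0.238, 0.472)

(-0.238, 0.472)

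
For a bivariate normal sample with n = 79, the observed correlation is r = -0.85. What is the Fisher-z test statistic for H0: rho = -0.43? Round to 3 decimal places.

z_r = atanh(-0.85) = -1.256153,  z_0 = atanh(-0.43) = -0.459897
SE = 1/√(n−3) = 1/√76 = 0.114708
z = (z_r − z_0)/SE = (-1.256153 − (-0.459897)) / 0.114708 = -0.796256 / 0.114708 = -6.942

-6.942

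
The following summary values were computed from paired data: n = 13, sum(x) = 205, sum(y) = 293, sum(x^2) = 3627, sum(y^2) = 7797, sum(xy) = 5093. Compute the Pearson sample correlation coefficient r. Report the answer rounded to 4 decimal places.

0.6890

Numerator: nΣxy − (Σx)(Σy) = 13·5093 − (205)(293) = 6144
Denominator: √[(nΣx²−(Σx)²)(nΣy²−(Σy)²)]
  nΣx²−(Σx)² = 13·3627 − 42025 = 5126;  nΣy²−(Σy)² = 13·7797 − 85849 = 15512
  √(5126·15512) = √79514512 = 8917.0910
r = 6144 / 8917.0910 = 0.6890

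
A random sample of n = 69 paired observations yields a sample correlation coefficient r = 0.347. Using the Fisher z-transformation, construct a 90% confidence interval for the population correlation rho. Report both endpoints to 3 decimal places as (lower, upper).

z_r = atanh(0.347) = 0.362029;  SE = 1/√(n−3) = 1/√66 = 0.123091
z-limits: 0.362029 ± 1.645·0.123091 = 0.362029 ± 0.202485 = [0.159544, 0.564514]
ρ-limits: (tanh 0.159544, tanh 0.564514) = (0.158, 0.511)

(0.158, 0.511)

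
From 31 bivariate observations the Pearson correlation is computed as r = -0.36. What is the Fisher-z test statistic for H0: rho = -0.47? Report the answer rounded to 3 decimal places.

Fisher z: atanh(-0.36) = -0.376886, atanh(-0.47) = -0.510070
z = (z_r − z_0)·√(n−3) = (-0.376886 − (-0.510070))·√28 = 0.133184 · 5.291503 = 0.705

0.705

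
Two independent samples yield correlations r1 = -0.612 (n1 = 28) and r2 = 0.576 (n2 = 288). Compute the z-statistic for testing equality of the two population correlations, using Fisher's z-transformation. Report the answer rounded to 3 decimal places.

z1 = atanh(-0.612) = -0.712113,  z2 = atanh(0.576) = 0.656456
SE = √(1/(n1−3) + 1/(n2−3)) = √(1/25 + 1/285) = √(0.0400000 + 0.0035088) = √0.0435088 = 0.208588
z = (z1 − z2)/SE = (-0.712113 − 0.656456) / 0.208588 = -1.368569 / 0.208588 = -6.561

-6.561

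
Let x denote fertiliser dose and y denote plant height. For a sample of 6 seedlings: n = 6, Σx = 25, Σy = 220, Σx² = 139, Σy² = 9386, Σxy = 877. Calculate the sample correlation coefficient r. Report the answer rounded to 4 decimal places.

-0.1850

Numerator: nΣxy − (Σx)(Σy) = 6·877 − (25)(220) = -238
Denominator: √[(nΣx²−(Σx)²)(nΣy²−(Σy)²)]
  nΣx²−(Σx)² = 6·139 − 625 = 209;  nΣy²−(Σy)² = 6·9386 − 48400 = 7916
  √(209·7916) = √1654444 = 1286.2519
r = -238 / 1286.2519 = -0.1850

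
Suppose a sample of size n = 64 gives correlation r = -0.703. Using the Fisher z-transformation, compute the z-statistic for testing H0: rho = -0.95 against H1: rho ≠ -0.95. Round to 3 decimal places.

7.487

Fisher z: atanh(-0.703) = -0.873207, atanh(-0.95) = -1.831781
z = (z_r − z_0)·√(n−3) = (-0.873207 − (-1.831781))·√61 = 0.958574 · 7.810250 = 7.487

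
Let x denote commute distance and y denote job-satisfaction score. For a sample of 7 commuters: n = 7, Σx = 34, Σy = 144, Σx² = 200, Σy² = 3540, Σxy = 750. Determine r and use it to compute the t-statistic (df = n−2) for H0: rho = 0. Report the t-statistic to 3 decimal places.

0.853

Numerator: nΣxy − (Σx)(Σy) = 7·750 − (34)(144) = 354
Denominator: √[(nΣx²−(Σx)²)(nΣy²−(Σy)²)]
  nΣx²−(Σx)² = 7·200 − 1156 = 244;  nΣy²−(Σy)² = 7·3540 − 20736 = 4044
  √(244·4044) = √986736 = 993.3459
r = 354 / 993.3459 = 0.3564
t = r·√(n−2)/√(1−r²) = 0.3564·√5 / √(1−0.127021) = 0.796935 / 0.934333 = 0.853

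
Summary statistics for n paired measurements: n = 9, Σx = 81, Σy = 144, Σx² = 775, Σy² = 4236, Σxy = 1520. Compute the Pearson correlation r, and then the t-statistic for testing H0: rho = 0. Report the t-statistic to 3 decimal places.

3.013

Numerator: nΣxy − (Σx)(Σy) = 9·1520 − (81)(144) = 2016
Denominator: √[(nΣx²−(Σx)²)(nΣy²−(Σy)²)]
  nΣx²−(Σx)² = 9·775 − 6561 = 414;  nΣy²−(Σy)² = 9·4236 − 20736 = 17388
  √(414·17388) = √7198632 = 2683.0266
r = 2016 / 2683.0266 = 0.7514
t = r·√(n−2)/√(1−r²) = 0.7514·√7 / √(1−0.564602) = 1.988018 / 0.659847 = 3.013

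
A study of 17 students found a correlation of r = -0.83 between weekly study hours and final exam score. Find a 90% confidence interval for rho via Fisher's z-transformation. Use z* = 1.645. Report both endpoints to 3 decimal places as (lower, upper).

z_r = atanh(-0.83) = -1.188136;  SE = 1/√(n−3) = 1/√14 = 0.267261
z-limits: -1.188136 ± 1.645·0.267261 = -1.188136 ± 0.439644 = [-1.627780, -0.748492]
ρ-limits: (tanh -1.627780, tanh -0.748492) = (-0.926, -0.634)

(-0.926, -0.634)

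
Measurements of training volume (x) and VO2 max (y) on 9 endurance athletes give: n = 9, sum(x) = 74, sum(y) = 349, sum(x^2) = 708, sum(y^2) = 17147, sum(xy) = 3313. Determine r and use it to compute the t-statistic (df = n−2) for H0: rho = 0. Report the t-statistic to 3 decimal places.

2.905

Numerator: nΣxy − (Σx)(Σy) = 9·3313 − (74)(349) = 3991
Denominator: √[(nΣx²−(Σx)²)(nΣy²−(Σy)²)]
  nΣx²−(Σx)² = 9·708 − 5476 = 896;  nΣy²−(Σy)² = 9·17147 − 121801 = 32522
  √(896·32522) = √29139712 = 5398.1212
r = 3991 / 5398.1212 = 0.7393
t = r·√(n−2)/√(1−r²) = 0.7393·√7 / √(1−0.546564) = 1.956004 / 0.673377 = 2.905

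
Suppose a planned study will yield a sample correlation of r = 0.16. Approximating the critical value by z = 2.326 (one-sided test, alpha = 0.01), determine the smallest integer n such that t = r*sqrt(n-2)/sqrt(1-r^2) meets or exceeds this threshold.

Need r·√(n−2)/√(1−r²) ≥ 2.326
√(n−2) ≥ 2.326·√(1−0.0256) / 0.16 = 2.326·0.987117 / 0.16 = 14.3502
n−2 ≥ 205.9282  ⇒  n ≥ 207.9282
Smallest integer n = 208

208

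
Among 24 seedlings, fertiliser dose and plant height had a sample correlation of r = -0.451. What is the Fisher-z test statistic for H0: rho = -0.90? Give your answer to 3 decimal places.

z_r = atanh(-0.451) = -0.485955,  z_0 = atanh(-0.90) = -1.472219
SE = 1/√(n−3) = 1/√21 = 0.218218
z = (z_r − z_0)/SE = (-0.485955 − (-1.472219)) / 0.218218 = 0.986264 / 0.218218 = 4.520

4.520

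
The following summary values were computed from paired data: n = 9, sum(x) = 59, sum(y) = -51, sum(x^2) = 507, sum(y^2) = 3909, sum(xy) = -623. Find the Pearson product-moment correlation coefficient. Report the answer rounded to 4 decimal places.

-0.4376

S_xy = nΣxy − ΣxΣy = 9·(-623) − 59·(-51) = -5607 − (-3009) = -2598
S_xx = nΣx² − (Σx)² = 9·507 − 59² = 4563 − 3481 = 1082
S_yy = nΣy² − (Σy)² = 9·3909 − (-51)² = 35181 − 2601 = 32580
r = S_xy / √(S_xx·S_yy) = -2598 / √(1082·32580) = -2598 / √35251560 = -2598 / 5937.3024 = -0.4376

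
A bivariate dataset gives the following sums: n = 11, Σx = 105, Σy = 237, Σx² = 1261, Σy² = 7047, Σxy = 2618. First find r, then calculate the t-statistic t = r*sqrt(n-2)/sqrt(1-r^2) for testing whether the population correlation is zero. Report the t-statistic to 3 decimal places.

S_xy = nΣxy − ΣxΣy = 11·2618 − 105·237 = 28798 − 24885 = 3913
S_xx = nΣx² − (Σx)² = 11·1261 − 105² = 13871 − 11025 = 2846
S_yy = nΣy² − (Σy)² = 11·7047 − 237² = 77517 − 56169 = 21348
r = S_xy / √(S_xx·S_yy) = 3913 / √(2846·21348) = 3913 / √60756408 = 3913 / 7794.6397 = 0.5020
t = r·√(n−2)/√(1−r²) = 0.5020·√9 / √(1−0.252004) = 1.506000 / 0.864868 = 1.741

1.741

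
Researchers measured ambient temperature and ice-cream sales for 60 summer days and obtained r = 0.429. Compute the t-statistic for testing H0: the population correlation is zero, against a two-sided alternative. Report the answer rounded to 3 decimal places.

3.617

1 − r² = 1 − 0.184041 = 0.815959;  √(1−r²) = 0.903304
√(n−2) = √58 = 7.615773
t = r·√(n−2)/√(1−r²) = 0.429 · 7.615773 / 0.903304 = 3.617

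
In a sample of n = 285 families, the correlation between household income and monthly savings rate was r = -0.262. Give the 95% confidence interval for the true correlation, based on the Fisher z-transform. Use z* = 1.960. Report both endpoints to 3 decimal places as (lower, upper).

z_r = atanh(-0.262) = -0.268255;  SE = 1/√(n−3) = 1/√282 = 0.059549
z-limits: -0.268255 ± 1.960·0.059549 = -0.268255 ± 0.116716 = [-0.384971, -0.151539]
ρ-limits: (tanh -0.384971, tanh -0.151539) = (-0.367, -0.150)

(-0.367, -0.150)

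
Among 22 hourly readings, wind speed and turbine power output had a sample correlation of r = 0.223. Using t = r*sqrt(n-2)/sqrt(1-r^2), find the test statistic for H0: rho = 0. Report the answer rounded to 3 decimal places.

t = r·√(n−2) / √(1−r²) with r = 0.223, n = 22
  = 0.223·√20 / √(1 − 0.049729)
  = 0.223·4.472136 / 0.974818
  = 0.997286 / 0.974818 = 1.023

1.023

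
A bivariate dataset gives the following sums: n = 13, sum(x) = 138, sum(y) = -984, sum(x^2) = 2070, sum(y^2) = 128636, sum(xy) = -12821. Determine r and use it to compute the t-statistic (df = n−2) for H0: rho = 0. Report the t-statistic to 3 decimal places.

-1.513

Numerator: nΣxy − (Σx)(Σy) = 13·(-12821) − (138)(-984) = -30881
Denominator: √[(nΣx²−(Σx)²)(nΣy²−(Σy)²)]
  nΣx²−(Σx)² = 13·2070 − 19044 = 7866;  nΣy²−(Σy)² = 13·128636 − 968256 = 704012
  √(7866·704012) = √5537758392 = 74416.1165
r = -30881 / 74416.1165 = -0.4150
t = r·√(n−2)/√(1−r²) = -0.4150·√11 / √(1−0.172225) = -1.376399 / 0.909821 = -1.513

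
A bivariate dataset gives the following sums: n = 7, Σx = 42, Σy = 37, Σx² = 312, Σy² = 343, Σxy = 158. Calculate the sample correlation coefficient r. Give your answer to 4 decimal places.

-0.6805

S_xy = nΣxy − ΣxΣy = 7·158 − 42·37 = 1106 − 1554 = -448
S_xx = nΣx² − (Σx)² = 7·312 − 42² = 2184 − 1764 = 420
S_yy = nΣy² − (Σy)² = 7·343 − 37² = 2401 − 1369 = 1032
r = S_xy / √(S_xx·S_yy) = -448 / √(420·1032) = -448 / √433440 = -448 / 658.3616 = -0.6805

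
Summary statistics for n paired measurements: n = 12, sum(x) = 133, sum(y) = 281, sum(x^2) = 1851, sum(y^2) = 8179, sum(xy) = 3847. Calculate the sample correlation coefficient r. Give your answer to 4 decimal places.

0.9437

Numerator: nΣxy − (Σx)(Σy) = 12·3847 − (133)(281) = 8791
Denominator: √[(nΣx²−(Σx)²)(nΣy²−(Σy)²)]
  nΣx²−(Σx)² = 12·1851 − 17689 = 4523;  nΣy²−(Σy)² = 12·8179 − 78961 = 19187
  √(4523·19187) = √86782801 = 9315.7287
r = 8791 / 9315.7287 = 0.9437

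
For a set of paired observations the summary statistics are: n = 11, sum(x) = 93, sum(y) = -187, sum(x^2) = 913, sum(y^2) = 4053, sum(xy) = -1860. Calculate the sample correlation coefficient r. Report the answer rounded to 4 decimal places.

S_xy = nΣxy − ΣxΣy = 11·(-1860) − 93·(-187) = -20460 − (-17391) = -3069
S_xx = nΣx² − (Σx)² = 11·913 − 93² = 10043 − 8649 = 1394
S_yy = nΣy² − (Σy)² = 11·4053 − (-187)² = 44583 − 34969 = 9614
r = S_xy / √(S_xx·S_yy) = -3069 / √(1394·9614) = -3069 / √13401916 = -3069 / 3660.8627 = -0.8383

-0.8383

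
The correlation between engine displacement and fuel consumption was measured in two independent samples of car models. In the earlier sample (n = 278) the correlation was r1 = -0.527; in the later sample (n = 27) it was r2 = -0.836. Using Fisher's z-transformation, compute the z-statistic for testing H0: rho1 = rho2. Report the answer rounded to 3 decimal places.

z1 = atanh(-0.527) = -0.585982,  z2 = atanh(-0.836) = -1.207739
SE = √(1/(n1−3) + 1/(n2−3)) = √(1/275 + 1/24) = √(0.0036364 + 0.0416667) = √0.0453031 = 0.212845
z = (z1 − z2)/SE = (-0.585982 − (-1.207739)) / 0.212845 = 0.621757 / 0.212845 = 2.921

2.921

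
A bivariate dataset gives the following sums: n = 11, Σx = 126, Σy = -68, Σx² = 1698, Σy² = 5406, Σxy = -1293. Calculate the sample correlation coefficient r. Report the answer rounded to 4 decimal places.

-0.4562

Numerator: nΣxy − (Σx)(Σy) = 11·(-1293) − (126)(-68) = -5655
Denominator: √[(nΣx²−(Σx)²)(nΣy²−(Σy)²)]
  nΣx²−(Σx)² = 11·1698 − 15876 = 2802;  nΣy²−(Σy)² = 11·5406 − 4624 = 54842
  √(2802·54842) = √153667284 = 12396.2609
r = -5655 / 12396.2609 = -0.4562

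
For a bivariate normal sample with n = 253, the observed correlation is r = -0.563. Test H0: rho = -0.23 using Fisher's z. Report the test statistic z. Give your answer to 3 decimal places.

Fisher z: atanh(-0.563) = -0.637215, atanh(-0.23) = -0.234189
z = (z_r − z_0)·√(n−3) = (-0.637215 − (-0.234189))·√250 = -0.403026 · 15.811388 = -6.372

-6.372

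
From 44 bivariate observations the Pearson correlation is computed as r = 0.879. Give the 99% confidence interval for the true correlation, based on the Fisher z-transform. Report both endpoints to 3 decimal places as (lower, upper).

(0.748, 0.944)

z_r = atanh(0.879) = 1.371352;  SE = 1/√(n−3) = 1/√41 = 0.156174
z-limits: 1.371352 ± 2.576·0.156174 = 1.371352 ± 0.402304 = [0.969048, 1.773656]
ρ-limits: (tanh 0.969048, tanh 1.773656) = (0.748, 0.944)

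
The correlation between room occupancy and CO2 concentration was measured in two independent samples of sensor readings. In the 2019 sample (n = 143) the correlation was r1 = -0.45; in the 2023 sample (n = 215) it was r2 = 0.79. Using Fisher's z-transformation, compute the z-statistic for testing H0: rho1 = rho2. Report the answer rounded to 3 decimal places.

-14.289

z1 = atanh(-0.45) = -0.484700,  z2 = atanh(0.79) = 1.071432
SE = √(1/(n1−3) + 1/(n2−3)) = √(1/140 + 1/212) = √(0.0071429 + 0.0047170) = √0.0118599 = 0.108903
z = (z1 − z2)/SE = (-0.484700 − 1.071432) / 0.108903 = -1.556132 / 0.108903 = -14.289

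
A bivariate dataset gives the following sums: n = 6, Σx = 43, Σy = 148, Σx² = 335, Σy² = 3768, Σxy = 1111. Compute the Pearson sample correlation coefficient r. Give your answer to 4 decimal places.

0.8970

Numerator: nΣxy − (Σx)(Σy) = 6·1111 − (43)(148) = 302
Denominator: √[(nΣx²−(Σx)²)(nΣy²−(Σy)²)]
  nΣx²−(Σx)² = 6·335 − 1849 = 161;  nΣy²−(Σy)² = 6·3768 − 21904 = 704
  √(161·704) = √113344 = 336.6660
r = 302 / 336.6660 = 0.8970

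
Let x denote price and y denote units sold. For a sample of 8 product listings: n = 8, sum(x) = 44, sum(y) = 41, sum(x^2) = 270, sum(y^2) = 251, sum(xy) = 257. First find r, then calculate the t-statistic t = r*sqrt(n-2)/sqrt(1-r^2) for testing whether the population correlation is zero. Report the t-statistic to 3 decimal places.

Numerator: nΣxy − (Σx)(Σy) = 8·257 − (44)(41) = 252
Denominator: √[(nΣx²−(Σx)²)(nΣy²−(Σy)²)]
  nΣx²−(Σx)² = 8·270 − 1936 = 224;  nΣy²−(Σy)² = 8·251 − 1681 = 327
  √(224·327) = √73248 = 270.6437
r = 252 / 270.6437 = 0.9311
t = r·√(n−2)/√(1−r²) = 0.9311·√6 / √(1−0.866947) = 2.280720 / 0.364764 = 6.253

6.253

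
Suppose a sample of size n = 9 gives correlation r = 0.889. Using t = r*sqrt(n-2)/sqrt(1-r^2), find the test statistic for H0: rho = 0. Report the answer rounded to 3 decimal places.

5.137

t = r·√(n−2) / √(1−r²) with r = 0.889, n = 9
  = 0.889·√7 / √(1 − 0.790321)
  = 0.889·2.645751 / 0.457907
  = 2.352073 / 0.457907 = 5.137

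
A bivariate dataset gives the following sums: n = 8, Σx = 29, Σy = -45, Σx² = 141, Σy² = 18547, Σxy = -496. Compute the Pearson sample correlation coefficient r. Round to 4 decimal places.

S_xy = nΣxy − ΣxΣy = 8·(-496) − 29·(-45) = -3968 − (-1305) = -2663
S_xx = nΣx² − (Σx)² = 8·141 − 29² = 1128 − 841 = 287
S_yy = nΣy² − (Σy)² = 8·18547 − (-45)² = 148376 − 2025 = 146351
r = S_xy / √(S_xx·S_yy) = -2663 / √(287·146351) = -2663 / √42002737 = -2663 / 6480.9519 = -0.4109

-0.4109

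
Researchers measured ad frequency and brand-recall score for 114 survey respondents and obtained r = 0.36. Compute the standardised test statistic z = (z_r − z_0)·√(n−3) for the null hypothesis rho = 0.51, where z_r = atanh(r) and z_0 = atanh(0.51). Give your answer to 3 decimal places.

-1.958

Fisher z: atanh(0.36) = 0.376886, atanh(0.51) = 0.562730
z = (z_r − z_0)·√(n−3) = (0.376886 − 0.562730)·√111 = -0.185844 · 10.535654 = -1.958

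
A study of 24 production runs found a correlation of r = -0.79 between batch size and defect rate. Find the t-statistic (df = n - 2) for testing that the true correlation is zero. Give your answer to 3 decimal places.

1 − r² = 1 − 0.6241 = 0.3759;  √(1−r²) = 0.613107
√(n−2) = √22 = 4.690416
t = r·√(n−2)/√(1−r²) = -0.79 · 4.690416 / 0.613107 = -6.044

-6.044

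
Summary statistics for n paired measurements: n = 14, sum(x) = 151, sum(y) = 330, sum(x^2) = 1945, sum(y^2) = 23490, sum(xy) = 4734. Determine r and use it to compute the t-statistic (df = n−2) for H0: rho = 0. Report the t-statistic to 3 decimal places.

2.148

Numerator: nΣxy − (Σx)(Σy) = 14·4734 − (151)(330) = 16446
Denominator: √[(nΣx²−(Σx)²)(nΣy²−(Σy)²)]
  nΣx²−(Σx)² = 14·1945 − 22801 = 4429;  nΣy²−(Σy)² = 14·23490 − 108900 = 219960
  √(4429·219960) = √974202840 = 31212.2226
r = 16446 / 31212.2226 = 0.5269
t = r·√(n−2)/√(1−r²) = 0.5269·√12 / √(1−0.277624) = 1.825235 / 0.849927 = 2.148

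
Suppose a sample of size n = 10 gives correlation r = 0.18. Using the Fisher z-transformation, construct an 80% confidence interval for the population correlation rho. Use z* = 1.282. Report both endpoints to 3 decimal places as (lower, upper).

Fisher z: z_r = atanh(r) = ½·ln((1+0.18)/(1−0.18)) = 0.181983
SE(z) = 1/√(n−3) = 1/√7 = 0.377964
80% ⇒ z* = 1.282; margin = 1.282·0.377964 = 0.484550
CI on z-scale: (-0.302567, 0.666533)
Back-transform: tanh(-0.302567) = -0.293660, tanh(0.666533) = 0.582695

(-0.294, 0.583)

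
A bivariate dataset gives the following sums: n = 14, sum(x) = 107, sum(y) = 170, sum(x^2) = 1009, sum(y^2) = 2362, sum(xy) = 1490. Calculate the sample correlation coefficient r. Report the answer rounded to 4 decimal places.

S_xy = nΣxy − ΣxΣy = 14·1490 − 107·170 = 20860 − 18190 = 2670
S_xx = nΣx² − (Σx)² = 14·1009 − 107² = 14126 − 11449 = 2677
S_yy = nΣy² − (Σy)² = 14·2362 − 170² = 33068 − 28900 = 4168
r = S_xy / √(S_xx·S_yy) = 2670 / √(2677·4168) = 2670 / √11157736 = 2670 / 3340.3197 = 0.7993

0.7993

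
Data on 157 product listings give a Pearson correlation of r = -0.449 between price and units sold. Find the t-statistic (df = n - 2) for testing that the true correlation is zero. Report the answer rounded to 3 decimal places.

-6.256

t = r·√(n−2) / √(1−r²) with r = -0.449, n = 157
  = -0.449·√155 / √(1 − 0.201601)
  = -0.449·12.449900 / 0.893532
  = -5.590005 / 0.893532 = -6.256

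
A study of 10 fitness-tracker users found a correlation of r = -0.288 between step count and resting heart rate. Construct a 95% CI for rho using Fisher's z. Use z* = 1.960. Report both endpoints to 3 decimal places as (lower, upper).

(-0.777, 0.417)

z_r = atanh(-0.288) = -0.296384;  SE = 1/√(n−3) = 1/√7 = 0.377964
z-limits: -0.296384 ± 1.960·0.377964 = -0.296384 ± 0.740809 = [-1.037193, 0.444425]
ρ-limits: (tanh -1.037193, tanh 0.444425) = (-0.777, 0.417)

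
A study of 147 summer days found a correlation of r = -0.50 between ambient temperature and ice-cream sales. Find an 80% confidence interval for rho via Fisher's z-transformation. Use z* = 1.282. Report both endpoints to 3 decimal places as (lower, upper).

(-0.576, -0.416)

z_r = atanh(-0.50) = -0.549306;  SE = 1/√(n−3) = 1/√144 = 0.083333
z-limits: -0.549306 ± 1.282·0.083333 = -0.549306 ± 0.106833 = [-0.656139, -0.442473]
ρ-limits: (tanh -0.656139, tanh -0.442473) = (-0.576, -0.416)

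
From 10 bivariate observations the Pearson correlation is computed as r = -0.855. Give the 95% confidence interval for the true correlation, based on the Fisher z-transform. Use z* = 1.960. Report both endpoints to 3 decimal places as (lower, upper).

(-0.965, -0.488)

Fisher z: z_r = atanh(r) = ½·ln((1+(-0.855))/(1−(-0.855))) = -1.274453
SE(z) = 1/√(n−3) = 1/√7 = 0.377964
95% ⇒ z* = 1.960; margin = 1.960·0.377964 = 0.740809
CI on z-scale: (-2.015262, -0.533644)
Back-transform: tanh(-2.015262) = -0.965090, tanh(-0.533644) = -0.488162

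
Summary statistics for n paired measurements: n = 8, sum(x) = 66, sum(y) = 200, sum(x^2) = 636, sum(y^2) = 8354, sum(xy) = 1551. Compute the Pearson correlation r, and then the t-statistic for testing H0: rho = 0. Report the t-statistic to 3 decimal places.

S_xy = nΣxy − ΣxΣy = 8·1551 − 66·200 = 12408 − 13200 = -792
S_xx = nΣx² − (Σx)² = 8·636 − 66² = 5088 − 4356 = 732
S_yy = nΣy² − (Σy)² = 8·8354 − 200² = 66832 − 40000 = 26832
r = S_xy / √(S_xx·S_yy) = -792 / √(732·26832) = -792 / √19641024 = -792 / 4431.8195 = -0.1787
t = r·√(n−2)/√(1−r²) = -0.1787·√6 / √(1−0.031934) = -0.437724 / 0.983903 = -0.445

-0.445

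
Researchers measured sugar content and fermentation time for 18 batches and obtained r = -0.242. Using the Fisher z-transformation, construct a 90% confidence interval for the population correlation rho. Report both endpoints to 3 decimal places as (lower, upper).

(-0.586, 0.176)

Fisher z: z_r = atanh(r) = ½·ln((1+(-0.242))/(1−(-0.242))) = -0.246897
SE(z) = 1/√(n−3) = 1/√15 = 0.258199
90% ⇒ z* = 1.645; margin = 1.645·0.258199 = 0.424737
CI on z-scale: (-0.671634, 0.177840)
Back-transform: tanh(-0.671634) = -0.586054, tanh(0.177840) = 0.175989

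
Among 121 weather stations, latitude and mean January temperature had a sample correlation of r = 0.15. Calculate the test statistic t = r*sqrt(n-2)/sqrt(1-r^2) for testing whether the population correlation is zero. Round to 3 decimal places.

1.655

1 − r² = 1 − 0.0225 = 0.9775;  √(1−r²) = 0.988686
√(n−2) = √119 = 10.908712
t = r·√(n−2)/√(1−r²) = 0.15 · 10.908712 / 0.988686 = 1.655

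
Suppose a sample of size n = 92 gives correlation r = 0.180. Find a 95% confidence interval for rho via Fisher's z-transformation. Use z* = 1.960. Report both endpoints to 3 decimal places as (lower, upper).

Fisher z: z_r = atanh(r) = ½·ln((1+0.180)/(1−0.180)) = 0.181983
SE(z) = 1/√(n−3) = 1/√89 = 0.106000
95% ⇒ z* = 1.960; margin = 1.960·0.106000 = 0.207760
CI on z-scale: (-0.025777, 0.389743)
Back-transform: tanh(-0.025777) = -0.025771, tanh(0.389743) = 0.371139

(-0.026, 0.371)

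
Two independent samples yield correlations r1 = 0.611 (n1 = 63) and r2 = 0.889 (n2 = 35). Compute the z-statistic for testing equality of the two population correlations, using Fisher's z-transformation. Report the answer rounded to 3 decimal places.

z1 = atanh(0.611) = 0.710516,  z2 = atanh(0.889) = 1.417136
SE = √(1/(n1−3) + 1/(n2−3)) = √(1/60 + 1/32) = √(0.0166667 + 0.0312500) = √0.0479167 = 0.218899
z = (z1 − z2)/SE = (0.710516 − 1.417136) / 0.218899 = -0.706620 / 0.218899 = -3.228

-3.228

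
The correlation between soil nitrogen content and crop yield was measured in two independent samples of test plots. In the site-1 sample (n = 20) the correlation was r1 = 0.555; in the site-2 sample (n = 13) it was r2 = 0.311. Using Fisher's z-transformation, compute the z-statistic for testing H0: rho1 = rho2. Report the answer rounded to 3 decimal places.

z1 = atanh(0.555) = 0.625578,  z2 = atanh(0.311) = 0.321652
SE = √(1/(n1−3) + 1/(n2−3)) = √(1/17 + 1/10) = √(0.0588235 + 0.1000000) = √0.1588235 = 0.398527
z = (z1 − z2)/SE = (0.625578 − 0.321652) / 0.398527 = 0.303926 / 0.398527 = 0.763

0.763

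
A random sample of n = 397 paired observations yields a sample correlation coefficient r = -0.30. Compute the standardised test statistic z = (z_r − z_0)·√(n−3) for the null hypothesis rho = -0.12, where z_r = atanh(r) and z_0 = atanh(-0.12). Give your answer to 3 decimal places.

-3.750

Fisher z: atanh(-0.30) = -0.309520, atanh(-0.12) = -0.120581
z = (z_r − z_0)·√(n−3) = (-0.309520 − (-0.120581))·√394 = -0.188939 · 19.849433 = -3.750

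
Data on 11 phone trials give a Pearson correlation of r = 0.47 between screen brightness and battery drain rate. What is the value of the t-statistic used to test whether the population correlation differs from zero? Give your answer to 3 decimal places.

1 − r² = 1 − 0.2209 = 0.7791;  √(1−r²) = 0.882666
√(n−2) = √9 = 3.000000
t = r·√(n−2)/√(1−r²) = 0.47 · 3.000000 / 0.882666 = 1.597

1.597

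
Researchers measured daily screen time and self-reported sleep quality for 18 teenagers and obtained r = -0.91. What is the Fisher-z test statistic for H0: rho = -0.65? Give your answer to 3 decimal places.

-2.913

z_r = atanh(-0.91) = -1.527524,  z_0 = atanh(-0.65) = -0.775299
SE = 1/√(n−3) = 1/√15 = 0.258199
z = (z_r − z_0)/SE = (-1.527524 − (-0.775299)) / 0.258199 = -0.752225 / 0.258199 = -2.913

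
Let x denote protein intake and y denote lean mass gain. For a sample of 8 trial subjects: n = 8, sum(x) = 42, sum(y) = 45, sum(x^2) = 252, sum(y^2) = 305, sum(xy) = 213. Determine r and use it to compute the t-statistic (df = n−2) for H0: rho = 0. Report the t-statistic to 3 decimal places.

S_xy = nΣxy − ΣxΣy = 8·213 − 42·45 = 1704 − 1890 = -186
S_xx = nΣx² − (Σx)² = 8·252 − 42² = 2016 − 1764 = 252
S_yy = nΣy² − (Σy)² = 8·305 − 45² = 2440 − 2025 = 415
r = S_xy / √(S_xx·S_yy) = -186 / √(252·415) = -186 / √104580 = -186 / 323.3883 = -0.5752
t = r·√(n−2)/√(1−r²) = -0.5752·√6 / √(1−0.330855) = -1.408947 / 0.818013 = -1.722

-1.722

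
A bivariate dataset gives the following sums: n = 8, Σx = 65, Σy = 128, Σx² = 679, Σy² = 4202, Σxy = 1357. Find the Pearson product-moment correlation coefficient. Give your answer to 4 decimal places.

0.5561

Numerator: nΣxy − (Σx)(Σy) = 8·1357 − (65)(128) = 2536
Denominator: √[(nΣx²−(Σx)²)(nΣy²−(Σy)²)]
  nΣx²−(Σx)² = 8·679 − 4225 = 1207;  nΣy²−(Σy)² = 8·4202 − 16384 = 17232
  √(1207·17232) = √20799024 = 4560.5947
r = 2536 / 4560.5947 = 0.5561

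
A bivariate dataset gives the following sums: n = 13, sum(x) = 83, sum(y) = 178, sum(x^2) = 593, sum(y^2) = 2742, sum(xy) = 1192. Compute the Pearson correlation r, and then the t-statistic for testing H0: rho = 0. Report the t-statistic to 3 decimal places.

S_xy = nΣxy − ΣxΣy = 13·1192 − 83·178 = 15496 − 14774 = 722
S_xx = nΣx² − (Σx)² = 13·593 − 83² = 7709 − 6889 = 820
S_yy = nΣy² − (Σy)² = 13·2742 − 178² = 35646 − 31684 = 3962
r = S_xy / √(S_xx·S_yy) = 722 / √(820·3962) = 722 / √3248840 = 722 / 1802.4539 = 0.4006
t = r·√(n−2)/√(1−r²) = 0.4006·√11 / √(1−0.160480) = 1.328640 / 0.916253 = 1.450

1.450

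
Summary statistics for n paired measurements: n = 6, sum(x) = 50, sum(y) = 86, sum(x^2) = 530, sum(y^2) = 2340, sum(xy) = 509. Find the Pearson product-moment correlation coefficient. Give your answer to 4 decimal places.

-0.5862

Numerator: nΣxy − (Σx)(Σy) = 6·509 − (50)(86) = -1246
Denominator: √[(nΣx²−(Σx)²)(nΣy²−(Σy)²)]
  nΣx²−(Σx)² = 6·530 − 2500 = 680;  nΣy²−(Σy)² = 6·2340 − 7396 = 6644
  √(680·6644) = √4517920 = 2125.5399
r = -1246 / 2125.5399 = -0.5862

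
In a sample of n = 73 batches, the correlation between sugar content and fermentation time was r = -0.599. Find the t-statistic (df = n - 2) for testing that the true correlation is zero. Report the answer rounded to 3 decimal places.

1 − r² = 1 − 0.358801 = 0.641199;  √(1−r²) = 0.800749
√(n−2) = √71 = 8.426150
t = r·√(n−2)/√(1−r²) = -0.599 · 8.426150 / 0.800749 = -6.303

-6.303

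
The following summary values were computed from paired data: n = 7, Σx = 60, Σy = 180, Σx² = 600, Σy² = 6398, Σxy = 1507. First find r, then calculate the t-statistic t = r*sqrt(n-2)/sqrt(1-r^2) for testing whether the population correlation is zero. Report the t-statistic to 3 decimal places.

Numerator: nΣxy − (Σx)(Σy) = 7·1507 − (60)(180) = -251
Denominator: √[(nΣx²−(Σx)²)(nΣy²−(Σy)²)]
  nΣx²−(Σx)² = 7·600 − 3600 = 600;  nΣy²−(Σy)² = 7·6398 − 32400 = 12386
  √(600·12386) = √7431600 = 2726.0961
r = -251 / 2726.0961 = -0.0921
t = r·√(n−2)/√(1−r²) = -0.0921·√5 / √(1−0.008482) = -0.205942 / 0.995750 = -0.207

-0.207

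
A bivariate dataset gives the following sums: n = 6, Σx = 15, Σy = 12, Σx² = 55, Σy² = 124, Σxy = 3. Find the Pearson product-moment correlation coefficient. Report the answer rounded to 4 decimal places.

-0.6454

Numerator: nΣxy − (Σx)(Σy) = 6·3 − (15)(12) = -162
Denominator: √[(nΣx²−(Σx)²)(nΣy²−(Σy)²)]
  nΣx²−(Σx)² = 6·55 − 225 = 105;  nΣy²−(Σy)² = 6·124 − 144 = 600
  √(105·600) = √63000 = 250.9980
r = -162 / 250.9980 = -0.6454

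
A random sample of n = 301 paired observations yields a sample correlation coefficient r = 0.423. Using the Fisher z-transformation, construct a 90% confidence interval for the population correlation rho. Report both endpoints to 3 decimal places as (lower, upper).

z_r = atanh(0.423) = 0.451340;  SE = 1/√(n−3) = 1/√298 = 0.057928
z-limits: 0.451340 ± 1.645·0.057928 = 0.451340 ± 0.095292 = [0.356048, 0.546632]
ρ-limits: (tanh 0.356048, tanh 0.546632) = (0.342, 0.498)

(0.342, 0.498)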